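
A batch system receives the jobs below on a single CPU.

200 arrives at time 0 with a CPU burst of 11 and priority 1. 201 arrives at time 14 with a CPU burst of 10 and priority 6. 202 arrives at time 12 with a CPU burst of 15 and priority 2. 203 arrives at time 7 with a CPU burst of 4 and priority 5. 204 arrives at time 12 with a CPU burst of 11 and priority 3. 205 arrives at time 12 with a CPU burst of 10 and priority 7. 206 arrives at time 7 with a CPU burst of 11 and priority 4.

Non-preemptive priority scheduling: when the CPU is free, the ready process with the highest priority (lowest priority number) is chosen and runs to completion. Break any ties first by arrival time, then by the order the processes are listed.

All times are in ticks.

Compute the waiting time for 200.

Timeline: | 200 0-11 | 206 11-22 | 202 22-37 | 204 37-48 | 203 48-52 | 201 52-62 | 205 62-72 |
Completion: 200=11  201=62  202=37  203=52  204=48  205=72  206=22
Waiting(200) = turnaround − burst = 11 − 11 = 0

0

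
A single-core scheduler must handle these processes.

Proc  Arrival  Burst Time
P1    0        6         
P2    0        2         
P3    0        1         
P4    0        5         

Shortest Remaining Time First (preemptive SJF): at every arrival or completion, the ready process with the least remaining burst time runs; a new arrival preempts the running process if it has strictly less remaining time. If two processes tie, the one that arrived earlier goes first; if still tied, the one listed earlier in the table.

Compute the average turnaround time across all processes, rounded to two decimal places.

Gantt: | P3 0-1 | P2 1-3 | P4 3-8 | P1 8-14 |
Completion: P1=14  P2=3  P3=1  P4=8
Turnaround times: P1=14, P2=3, P3=1, P4=8
Average turnaround = (14+3+1+8) / 4 = 26/4 = 6.50

6.50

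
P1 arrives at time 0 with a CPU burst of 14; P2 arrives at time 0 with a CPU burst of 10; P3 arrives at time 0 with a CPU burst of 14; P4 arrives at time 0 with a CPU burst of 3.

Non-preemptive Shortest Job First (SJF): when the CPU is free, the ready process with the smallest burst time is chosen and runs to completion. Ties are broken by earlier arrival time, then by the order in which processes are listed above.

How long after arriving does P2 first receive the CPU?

Schedule: | P4 0-3 | P2 3-13 | P1 13-27 | P3 27-41 |
Completion: P1=27  P2=13  P3=41  P4=3
Turnaround (C−A): P1=27  P2=13  P3=41  P4=3
Response(P2) = first start − arrival = 3 − 0 = 3

3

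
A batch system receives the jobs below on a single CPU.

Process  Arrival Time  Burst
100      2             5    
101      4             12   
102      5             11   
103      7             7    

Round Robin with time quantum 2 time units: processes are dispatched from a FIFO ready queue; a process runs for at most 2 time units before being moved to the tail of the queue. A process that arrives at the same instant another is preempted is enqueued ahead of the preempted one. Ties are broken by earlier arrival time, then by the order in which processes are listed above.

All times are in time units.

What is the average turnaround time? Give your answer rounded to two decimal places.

25.50

Timeline: | idle 0-2 | 100 2-4 | 101 4-6 | 100 6-8 | 102 8-10 | 101 10-12 | 103 12-14 | 100 14-15 | 102 15-17 | 101 17-19 | 103 19-21 | 102 21-23 | 101 23-25 | 103 25-27 | 102 27-29 | 101 29-31 | 103 31-32 | 102 32-34 | 101 34-36 | 102 36-37 |
Completion: 100=15  101=36  102=37  103=32
Turnaround (C−A): 100=13  101=32  102=32  103=25
Turnaround times: 100=13, 101=32, 102=32, 103=25
Average turnaround = (13+32+32+25) / 4 = 102/4 = 25.50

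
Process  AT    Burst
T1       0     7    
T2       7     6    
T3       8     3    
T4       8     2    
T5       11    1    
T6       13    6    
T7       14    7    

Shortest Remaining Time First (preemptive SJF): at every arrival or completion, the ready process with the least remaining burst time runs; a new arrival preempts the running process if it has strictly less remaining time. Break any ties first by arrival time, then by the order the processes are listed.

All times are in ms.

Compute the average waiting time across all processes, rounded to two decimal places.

Timeline: | T1 0-7 | T2 7-8 | T4 8-10 | T3 10-11 | T5 11-12 | T3 12-14 | T2 14-19 | T6 19-25 | T7 25-32 |
Completion: T1=7  T2=19  T3=14  T4=10  T5=12  T6=25  T7=32
Turnaround (C−A): T1=7  T2=12  T3=6  T4=2  T5=1  T6=12  T7=18
Waiting times: T1=0, T2=6, T3=3, T4=0, T5=0, T6=6, T7=11
Average waiting = (0+6+3+0+0+6+11) / 7 = 26/7 = 3.71

3.71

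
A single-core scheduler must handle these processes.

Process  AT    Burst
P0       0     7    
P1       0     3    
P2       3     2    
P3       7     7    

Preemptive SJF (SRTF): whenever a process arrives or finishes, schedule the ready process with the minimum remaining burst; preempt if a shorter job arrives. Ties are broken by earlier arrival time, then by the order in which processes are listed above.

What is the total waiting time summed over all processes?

Schedule: | P1 0-3 | P2 3-5 | P0 5-12 | P3 12-19 |
Completion: P0=12  P1=3  P2=5  P3=19
Waiting = turnaround − burst: P0=5, P1=0, P2=0, P3=5
Total waiting = 5 + 0 + 0 + 5 = 10

10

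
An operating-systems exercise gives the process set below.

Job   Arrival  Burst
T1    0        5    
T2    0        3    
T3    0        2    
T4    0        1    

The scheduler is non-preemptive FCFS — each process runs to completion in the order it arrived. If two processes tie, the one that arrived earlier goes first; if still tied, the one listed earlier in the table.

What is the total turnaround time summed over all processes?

34

Gantt: | T1 0-5 | T2 5-8 | T3 8-10 | T4 10-11 |
Completion: T1=5  T2=8  T3=10  T4=11
Turnaround (C−A): T1=5  T2=8  T3=10  T4=11
Turnaround = completion − arrival: T1=5, T2=8, T3=10, T4=11
Total turnaround = 5 + 8 + 10 + 11 = 34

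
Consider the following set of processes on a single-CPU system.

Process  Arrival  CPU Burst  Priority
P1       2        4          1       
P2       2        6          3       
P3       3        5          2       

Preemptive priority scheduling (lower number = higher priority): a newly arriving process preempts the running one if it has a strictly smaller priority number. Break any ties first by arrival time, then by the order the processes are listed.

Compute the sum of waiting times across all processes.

12

Gantt: | idle 0-2 | P1 2-6 | P3 6-11 | P2 11-17 |
Completion: P1=6  P2=17  P3=11
Turnaround (C−A): P1=4  P2=15  P3=8
Waiting = turnaround − burst: P1=0, P2=9, P3=3
Total waiting = 0 + 9 + 3 = 12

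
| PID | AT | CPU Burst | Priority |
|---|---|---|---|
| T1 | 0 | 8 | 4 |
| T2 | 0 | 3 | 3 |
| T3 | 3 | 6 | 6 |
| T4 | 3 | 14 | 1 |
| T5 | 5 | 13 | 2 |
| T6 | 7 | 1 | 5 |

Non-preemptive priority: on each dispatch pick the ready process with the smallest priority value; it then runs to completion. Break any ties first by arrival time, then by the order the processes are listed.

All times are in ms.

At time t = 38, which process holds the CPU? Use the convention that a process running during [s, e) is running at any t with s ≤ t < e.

Timeline: | T2 0-3 | T4 3-17 | T5 17-30 | T1 30-38 | T6 38-39 | T3 39-45 |
Completion: T1=38  T2=3  T3=45  T4=17  T5=30  T6=39
Turnaround (C−A): T1=38  T2=3  T3=42  T4=14  T5=25  T6=32

T6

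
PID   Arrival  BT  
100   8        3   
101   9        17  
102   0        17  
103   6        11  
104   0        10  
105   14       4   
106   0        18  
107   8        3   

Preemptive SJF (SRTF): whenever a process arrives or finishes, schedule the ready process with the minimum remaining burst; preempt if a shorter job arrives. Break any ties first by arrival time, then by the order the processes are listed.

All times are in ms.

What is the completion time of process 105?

20

Gantt: | 104 0-10 | 100 10-13 | 107 13-16 | 105 16-20 | 103 20-31 | 102 31-48 | 101 48-65 | 106 65-83 |
Completion: 100=13  101=65  102=48  103=31  104=10  105=20  106=83  107=16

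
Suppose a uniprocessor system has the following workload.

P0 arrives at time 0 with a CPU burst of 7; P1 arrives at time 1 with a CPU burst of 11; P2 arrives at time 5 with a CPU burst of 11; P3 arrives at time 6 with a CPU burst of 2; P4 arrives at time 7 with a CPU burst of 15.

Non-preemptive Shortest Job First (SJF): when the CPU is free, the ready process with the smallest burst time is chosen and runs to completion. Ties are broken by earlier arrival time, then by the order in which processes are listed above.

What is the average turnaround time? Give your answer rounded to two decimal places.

Timeline: | P0 0-7 | P3 7-9 | P1 9-20 | P2 20-31 | P4 31-46 |
Completion: P0=7  P1=20  P2=31  P3=9  P4=46
Turnaround (C−A): P0=7  P1=19  P2=26  P3=3  P4=39
Turnaround times: P0=7, P1=19, P2=26, P3=3, P4=39
Average turnaround = (7+19+26+3+39) / 5 = 94/5 = 18.80

18.80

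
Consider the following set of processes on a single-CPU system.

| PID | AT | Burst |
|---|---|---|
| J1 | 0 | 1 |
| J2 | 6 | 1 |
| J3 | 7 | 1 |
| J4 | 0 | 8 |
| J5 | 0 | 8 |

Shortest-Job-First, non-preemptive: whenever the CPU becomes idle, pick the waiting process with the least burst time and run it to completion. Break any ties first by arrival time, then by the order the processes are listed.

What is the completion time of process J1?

1

Schedule: | J1 0-1 | J4 1-9 | J2 9-10 | J3 10-11 | J5 11-19 |
Completion: J1=1  J2=10  J3=11  J4=9  J5=19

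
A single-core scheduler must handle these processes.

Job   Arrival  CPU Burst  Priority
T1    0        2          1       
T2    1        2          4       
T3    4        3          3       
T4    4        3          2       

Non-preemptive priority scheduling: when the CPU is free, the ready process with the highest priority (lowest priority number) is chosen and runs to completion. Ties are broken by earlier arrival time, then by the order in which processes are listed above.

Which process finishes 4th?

T3

Timeline: | T1 0-2 | T2 2-4 | T4 4-7 | T3 7-10 |
Completion: T1=2  T2=4  T3=10  T4=7
Turnaround (C−A): T1=2  T2=3  T3=6  T4=3
Finish order: T1 → T2 → T4 → T3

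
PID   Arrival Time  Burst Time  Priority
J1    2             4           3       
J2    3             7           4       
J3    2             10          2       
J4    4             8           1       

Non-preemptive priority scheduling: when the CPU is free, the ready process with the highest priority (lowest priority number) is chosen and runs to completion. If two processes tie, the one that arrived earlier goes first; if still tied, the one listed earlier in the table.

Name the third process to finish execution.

J1

Timeline: | idle 0-2 | J3 2-12 | J4 12-20 | J1 20-24 | J2 24-31 |
Completion: J1=24  J2=31  J3=12  J4=20
Finish order: J3 → J4 → J1 → J2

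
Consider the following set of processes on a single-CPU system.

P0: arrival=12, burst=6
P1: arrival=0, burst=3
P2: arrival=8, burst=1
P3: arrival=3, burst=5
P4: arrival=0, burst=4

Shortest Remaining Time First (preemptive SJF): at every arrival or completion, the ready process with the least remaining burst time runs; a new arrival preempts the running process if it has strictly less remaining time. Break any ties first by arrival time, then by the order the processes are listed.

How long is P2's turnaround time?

Timeline: | P1 0-3 | P4 3-7 | P3 7-8 | P2 8-9 | P3 9-13 | P0 13-19 |
Completion: P0=19  P1=3  P2=9  P3=13  P4=7
Turnaround (C−A): P0=7  P1=3  P2=1  P3=10  P4=7
Turnaround(P2) = completion − arrival = 9 − 8 = 1

1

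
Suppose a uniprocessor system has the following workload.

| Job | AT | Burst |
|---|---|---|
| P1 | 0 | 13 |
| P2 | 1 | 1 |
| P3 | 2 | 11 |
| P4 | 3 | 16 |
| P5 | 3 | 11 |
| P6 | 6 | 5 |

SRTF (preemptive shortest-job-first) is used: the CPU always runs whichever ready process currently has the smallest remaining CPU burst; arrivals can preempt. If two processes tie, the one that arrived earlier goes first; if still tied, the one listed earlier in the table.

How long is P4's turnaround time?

Schedule: | P1 0-1 | P2 1-2 | P3 2-6 | P6 6-11 | P3 11-18 | P5 18-29 | P1 29-41 | P4 41-57 |
Completion: P1=41  P2=2  P3=18  P4=57  P5=29  P6=11
Turnaround(P4) = completion − arrival = 57 − 3 = 54

54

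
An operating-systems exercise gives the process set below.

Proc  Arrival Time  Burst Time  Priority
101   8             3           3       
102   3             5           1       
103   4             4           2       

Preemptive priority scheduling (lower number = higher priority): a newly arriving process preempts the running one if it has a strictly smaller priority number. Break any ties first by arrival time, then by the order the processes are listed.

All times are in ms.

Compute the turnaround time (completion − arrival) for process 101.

7

Gantt: | idle 0-3 | 102 3-8 | 103 8-12 | 101 12-15 |
Completion: 101=15  102=8  103=12
Turnaround (C−A): 101=7  102=5  103=8
Turnaround(101) = completion − arrival = 15 − 8 = 7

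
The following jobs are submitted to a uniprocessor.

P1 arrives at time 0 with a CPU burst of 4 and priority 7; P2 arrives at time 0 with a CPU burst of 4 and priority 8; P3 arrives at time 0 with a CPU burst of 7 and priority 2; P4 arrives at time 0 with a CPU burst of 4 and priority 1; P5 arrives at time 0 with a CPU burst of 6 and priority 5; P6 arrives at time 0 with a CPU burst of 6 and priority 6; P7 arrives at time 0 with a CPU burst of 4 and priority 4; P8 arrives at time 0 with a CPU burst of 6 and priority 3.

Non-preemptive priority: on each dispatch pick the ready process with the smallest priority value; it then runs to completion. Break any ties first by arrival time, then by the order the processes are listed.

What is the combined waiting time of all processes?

150

Timeline: | P4 0-4 | P3 4-11 | P8 11-17 | P7 17-21 | P5 21-27 | P6 27-33 | P1 33-37 | P2 37-41 |
Completion: P1=37  P2=41  P3=11  P4=4  P5=27  P6=33  P7=21  P8=17
Waiting = turnaround − burst: P1=33, P2=37, P3=4, P4=0, P5=21, P6=27, P7=17, P8=11
Total waiting = 33 + 37 + 4 + 0 + 21 + 27 + 17 + 11 = 150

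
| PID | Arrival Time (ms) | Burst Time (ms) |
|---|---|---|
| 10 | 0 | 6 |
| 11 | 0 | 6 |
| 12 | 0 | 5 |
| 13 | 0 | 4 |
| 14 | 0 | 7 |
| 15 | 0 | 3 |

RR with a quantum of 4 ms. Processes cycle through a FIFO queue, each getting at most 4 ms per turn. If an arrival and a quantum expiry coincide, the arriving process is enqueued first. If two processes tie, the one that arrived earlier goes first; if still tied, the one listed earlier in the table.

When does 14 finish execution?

Gantt: | 10 0-4 | 11 4-8 | 12 8-12 | 13 12-16 | 14 16-20 | 15 20-23 | 10 23-25 | 11 25-27 | 12 27-28 | 14 28-31 |
Completion: 10=25  11=27  12=28  13=16  14=31  15=23
Turnaround (C−A): 10=25  11=27  12=28  13=16  14=31  15=23

31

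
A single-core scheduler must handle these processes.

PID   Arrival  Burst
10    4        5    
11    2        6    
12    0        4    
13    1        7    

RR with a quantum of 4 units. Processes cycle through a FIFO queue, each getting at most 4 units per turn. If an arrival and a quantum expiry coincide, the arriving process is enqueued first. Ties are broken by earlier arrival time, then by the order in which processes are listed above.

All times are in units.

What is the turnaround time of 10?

Timeline: | 12 0-4 | 13 4-8 | 11 8-12 | 10 12-16 | 13 16-19 | 11 19-21 | 10 21-22 |
Completion: 10=22  11=21  12=4  13=19
Turnaround(10) = completion − arrival = 22 − 4 = 18

18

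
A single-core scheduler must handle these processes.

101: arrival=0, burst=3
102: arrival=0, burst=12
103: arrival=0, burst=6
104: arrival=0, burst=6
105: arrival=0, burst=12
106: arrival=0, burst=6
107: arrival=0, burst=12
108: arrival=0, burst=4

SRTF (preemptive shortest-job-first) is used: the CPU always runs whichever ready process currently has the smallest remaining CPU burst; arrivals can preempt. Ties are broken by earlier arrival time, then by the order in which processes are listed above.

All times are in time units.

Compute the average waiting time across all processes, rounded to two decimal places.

Gantt: | 101 0-3 | 108 3-7 | 103 7-13 | 104 13-19 | 106 19-25 | 102 25-37 | 105 37-49 | 107 49-61 |
Completion: 101=3  102=37  103=13  104=19  105=49  106=25  107=61  108=7
Turnaround (C−A): 101=3  102=37  103=13  104=19  105=49  106=25  107=61  108=7
Waiting times: 101=0, 102=25, 103=7, 104=13, 105=37, 106=19, 107=49, 108=3
Average waiting = (0+25+7+13+37+19+49+3) / 8 = 153/8 = 19.13

19.13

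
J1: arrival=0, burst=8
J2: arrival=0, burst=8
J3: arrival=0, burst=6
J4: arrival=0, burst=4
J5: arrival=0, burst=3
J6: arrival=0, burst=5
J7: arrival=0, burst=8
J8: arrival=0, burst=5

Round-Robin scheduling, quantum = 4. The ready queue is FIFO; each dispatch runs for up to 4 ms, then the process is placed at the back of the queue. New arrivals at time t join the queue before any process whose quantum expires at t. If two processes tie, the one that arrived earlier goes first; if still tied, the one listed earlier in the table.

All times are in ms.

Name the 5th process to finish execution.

Schedule: | J1 0-4 | J2 4-8 | J3 8-12 | J4 12-16 | J5 16-19 | J6 19-23 | J7 23-27 | J8 27-31 | J1 31-35 | J2 35-39 | J3 39-41 | J6 41-42 | J7 42-46 | J8 46-47 |
Completion: J1=35  J2=39  J3=41  J4=16  J5=19  J6=42  J7=46  J8=47
Finish order: J4 → J5 → J1 → J2 → J3 → J6 → J7 → J8

J3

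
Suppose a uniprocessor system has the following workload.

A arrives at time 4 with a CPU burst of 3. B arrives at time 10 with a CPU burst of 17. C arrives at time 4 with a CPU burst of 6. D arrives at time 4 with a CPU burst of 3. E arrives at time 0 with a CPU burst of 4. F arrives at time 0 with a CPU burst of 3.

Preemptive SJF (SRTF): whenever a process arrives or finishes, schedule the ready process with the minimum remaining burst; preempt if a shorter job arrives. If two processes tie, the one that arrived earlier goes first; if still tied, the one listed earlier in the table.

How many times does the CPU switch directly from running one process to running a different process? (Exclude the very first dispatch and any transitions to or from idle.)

5

Schedule: | F 0-3 | E 3-7 | A 7-10 | D 10-13 | C 13-19 | B 19-36 |
Completion: A=10  B=36  C=19  D=13  E=7  F=3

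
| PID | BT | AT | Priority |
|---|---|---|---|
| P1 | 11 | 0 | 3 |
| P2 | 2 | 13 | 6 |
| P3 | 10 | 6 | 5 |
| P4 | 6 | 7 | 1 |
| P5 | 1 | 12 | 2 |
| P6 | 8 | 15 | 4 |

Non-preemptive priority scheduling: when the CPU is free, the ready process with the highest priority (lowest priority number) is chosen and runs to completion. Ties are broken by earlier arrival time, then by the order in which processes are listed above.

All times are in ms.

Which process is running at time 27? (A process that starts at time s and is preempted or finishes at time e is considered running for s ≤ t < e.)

Schedule: | P1 0-11 | P4 11-17 | P5 17-18 | P6 18-26 | P3 26-36 | P2 36-38 |
Completion: P1=11  P2=38  P3=36  P4=17  P5=18  P6=26

P3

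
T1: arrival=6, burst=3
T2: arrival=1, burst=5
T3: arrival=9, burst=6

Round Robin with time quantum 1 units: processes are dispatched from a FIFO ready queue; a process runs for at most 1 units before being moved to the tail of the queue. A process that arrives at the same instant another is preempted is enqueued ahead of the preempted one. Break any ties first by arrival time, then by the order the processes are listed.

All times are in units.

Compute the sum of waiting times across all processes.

Gantt: | idle 0-1 | T2 1-6 | T1 6-9 | T3 9-15 |
Completion: T1=9  T2=6  T3=15
Waiting = turnaround − burst: T1=0, T2=0, T3=0
Total waiting = 0 + 0 + 0 = 0

0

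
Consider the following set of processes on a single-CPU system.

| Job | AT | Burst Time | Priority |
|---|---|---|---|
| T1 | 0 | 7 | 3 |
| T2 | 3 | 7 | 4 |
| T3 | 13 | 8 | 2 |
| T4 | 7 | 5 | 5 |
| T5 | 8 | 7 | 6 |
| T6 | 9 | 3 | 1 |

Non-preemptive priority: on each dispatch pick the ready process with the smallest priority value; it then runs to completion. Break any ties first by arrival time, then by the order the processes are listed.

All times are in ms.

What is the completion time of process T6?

17

Timeline: | T1 0-7 | T2 7-14 | T6 14-17 | T3 17-25 | T4 25-30 | T5 30-37 |
Completion: T1=7  T2=14  T3=25  T4=30  T5=37  T6=17
Turnaround (C−A): T1=7  T2=11  T3=12  T4=23  T5=29  T6=8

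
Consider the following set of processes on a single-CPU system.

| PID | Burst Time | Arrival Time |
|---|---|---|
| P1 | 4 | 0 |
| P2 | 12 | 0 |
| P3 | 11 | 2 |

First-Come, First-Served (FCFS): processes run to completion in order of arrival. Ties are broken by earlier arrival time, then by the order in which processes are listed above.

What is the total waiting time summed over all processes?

18

Schedule: | P1 0-4 | P2 4-16 | P3 16-27 |
Completion: P1=4  P2=16  P3=27
Waiting = turnaround − burst: P1=0, P2=4, P3=14
Total waiting = 0 + 4 + 14 = 18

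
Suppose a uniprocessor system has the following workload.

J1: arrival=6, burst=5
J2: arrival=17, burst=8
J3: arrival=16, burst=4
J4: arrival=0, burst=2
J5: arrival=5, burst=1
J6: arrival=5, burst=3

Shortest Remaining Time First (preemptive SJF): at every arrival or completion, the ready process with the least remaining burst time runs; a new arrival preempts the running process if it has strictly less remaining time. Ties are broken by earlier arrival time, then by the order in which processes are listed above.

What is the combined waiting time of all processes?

7

Timeline: | J4 0-2 | idle 2-5 | J5 5-6 | J6 6-9 | J1 9-14 | idle 14-16 | J3 16-20 | J2 20-28 |
Completion: J1=14  J2=28  J3=20  J4=2  J5=6  J6=9
Turnaround (C−A): J1=8  J2=11  J3=4  J4=2  J5=1  J6=4
Waiting = turnaround − burst: J1=3, J2=3, J3=0, J4=0, J5=0, J6=1
Total waiting = 3 + 3 + 0 + 0 + 0 + 1 = 7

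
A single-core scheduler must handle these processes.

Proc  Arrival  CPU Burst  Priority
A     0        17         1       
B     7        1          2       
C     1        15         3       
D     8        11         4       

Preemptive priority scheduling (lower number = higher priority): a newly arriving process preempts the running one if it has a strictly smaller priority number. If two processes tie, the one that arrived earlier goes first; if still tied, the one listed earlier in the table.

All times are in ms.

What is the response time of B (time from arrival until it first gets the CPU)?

Schedule: | A 0-17 | B 17-18 | C 18-33 | D 33-44 |
Completion: A=17  B=18  C=33  D=44
Turnaround (C−A): A=17  B=11  C=32  D=36
Response(B) = first start − arrival = 17 − 7 = 10

10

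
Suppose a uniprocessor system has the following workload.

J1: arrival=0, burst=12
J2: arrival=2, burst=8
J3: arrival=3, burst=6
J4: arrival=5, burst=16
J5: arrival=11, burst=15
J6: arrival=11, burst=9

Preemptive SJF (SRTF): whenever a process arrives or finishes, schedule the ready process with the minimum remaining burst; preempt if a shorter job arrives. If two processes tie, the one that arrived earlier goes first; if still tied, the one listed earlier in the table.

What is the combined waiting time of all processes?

Gantt: | J1 0-2 | J2 2-3 | J3 3-9 | J2 9-16 | J6 16-25 | J1 25-35 | J5 35-50 | J4 50-66 |
Completion: J1=35  J2=16  J3=9  J4=66  J5=50  J6=25
Turnaround (C−A): J1=35  J2=14  J3=6  J4=61  J5=39  J6=14
Waiting = turnaround − burst: J1=23, J2=6, J3=0, J4=45, J5=24, J6=5
Total waiting = 23 + 6 + 0 + 45 + 24 + 5 = 103

103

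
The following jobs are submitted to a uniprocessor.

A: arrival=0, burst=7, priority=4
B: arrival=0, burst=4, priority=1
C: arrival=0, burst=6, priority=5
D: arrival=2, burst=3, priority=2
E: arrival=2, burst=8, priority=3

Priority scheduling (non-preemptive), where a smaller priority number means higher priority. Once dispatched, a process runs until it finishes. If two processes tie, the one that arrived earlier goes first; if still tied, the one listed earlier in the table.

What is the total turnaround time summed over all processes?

72

Gantt: | B 0-4 | D 4-7 | E 7-15 | A 15-22 | C 22-28 |
Completion: A=22  B=4  C=28  D=7  E=15
Turnaround (C−A): A=22  B=4  C=28  D=5  E=13
Turnaround = completion − arrival: A=22, B=4, C=28, D=5, E=13
Total turnaround = 22 + 4 + 28 + 5 + 13 = 72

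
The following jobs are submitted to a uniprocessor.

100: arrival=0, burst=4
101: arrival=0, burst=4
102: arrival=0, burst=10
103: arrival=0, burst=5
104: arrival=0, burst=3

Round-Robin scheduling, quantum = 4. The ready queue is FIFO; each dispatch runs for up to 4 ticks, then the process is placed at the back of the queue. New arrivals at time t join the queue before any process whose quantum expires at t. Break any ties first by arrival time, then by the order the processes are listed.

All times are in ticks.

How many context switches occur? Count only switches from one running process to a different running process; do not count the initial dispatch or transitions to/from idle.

7

Timeline: | 100 0-4 | 101 4-8 | 102 8-12 | 103 12-16 | 104 16-19 | 102 19-23 | 103 23-24 | 102 24-26 |
Completion: 100=4  101=8  102=26  103=24  104=19
Turnaround (C−A): 100=4  101=8  102=26  103=24  104=19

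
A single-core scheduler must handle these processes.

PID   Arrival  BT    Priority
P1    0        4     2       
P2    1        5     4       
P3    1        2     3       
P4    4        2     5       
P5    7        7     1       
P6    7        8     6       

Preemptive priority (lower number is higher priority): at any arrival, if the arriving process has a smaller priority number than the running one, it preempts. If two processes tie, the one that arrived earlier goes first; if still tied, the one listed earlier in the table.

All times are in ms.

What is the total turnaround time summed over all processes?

Gantt: | P1 0-4 | P3 4-6 | P2 6-7 | P5 7-14 | P2 14-18 | P4 18-20 | P6 20-28 |
Completion: P1=4  P2=18  P3=6  P4=20  P5=14  P6=28
Turnaround = completion − arrival: P1=4, P2=17, P3=5, P4=16, P5=7, P6=21
Total turnaround = 4 + 17 + 5 + 16 + 7 + 21 = 70

70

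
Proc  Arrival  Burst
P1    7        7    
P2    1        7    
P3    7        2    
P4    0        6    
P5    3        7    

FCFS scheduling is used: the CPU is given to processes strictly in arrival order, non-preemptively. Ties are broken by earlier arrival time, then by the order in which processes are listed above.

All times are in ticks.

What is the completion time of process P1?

Gantt: | P4 0-6 | P2 6-13 | P5 13-20 | P1 20-27 | P3 27-29 |
Completion: P1=27  P2=13  P3=29  P4=6  P5=20

27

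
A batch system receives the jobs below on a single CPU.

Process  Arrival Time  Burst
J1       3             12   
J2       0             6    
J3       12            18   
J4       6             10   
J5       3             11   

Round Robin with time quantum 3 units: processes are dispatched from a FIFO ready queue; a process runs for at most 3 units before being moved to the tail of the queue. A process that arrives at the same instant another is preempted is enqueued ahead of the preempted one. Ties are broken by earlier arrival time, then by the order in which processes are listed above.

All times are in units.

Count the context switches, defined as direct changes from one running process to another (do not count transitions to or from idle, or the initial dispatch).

17

Timeline: | J2 0-3 | J1 3-6 | J5 6-9 | J2 9-12 | J4 12-15 | J1 15-18 | J5 18-21 | J3 21-24 | J4 24-27 | J1 27-30 | J5 30-33 | J3 33-36 | J4 36-39 | J1 39-42 | J5 42-44 | J3 44-47 | J4 47-48 | J3 48-57 |
Completion: J1=42  J2=12  J3=57  J4=48  J5=44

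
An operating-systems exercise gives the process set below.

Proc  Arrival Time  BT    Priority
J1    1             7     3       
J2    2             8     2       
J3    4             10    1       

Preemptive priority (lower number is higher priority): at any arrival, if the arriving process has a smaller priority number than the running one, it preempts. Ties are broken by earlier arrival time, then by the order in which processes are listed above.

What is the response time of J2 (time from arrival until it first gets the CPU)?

Schedule: | idle 0-1 | J1 1-2 | J2 2-4 | J3 4-14 | J2 14-20 | J1 20-26 |
Completion: J1=26  J2=20  J3=14
Response(J2) = first start − arrival = 2 − 2 = 0

0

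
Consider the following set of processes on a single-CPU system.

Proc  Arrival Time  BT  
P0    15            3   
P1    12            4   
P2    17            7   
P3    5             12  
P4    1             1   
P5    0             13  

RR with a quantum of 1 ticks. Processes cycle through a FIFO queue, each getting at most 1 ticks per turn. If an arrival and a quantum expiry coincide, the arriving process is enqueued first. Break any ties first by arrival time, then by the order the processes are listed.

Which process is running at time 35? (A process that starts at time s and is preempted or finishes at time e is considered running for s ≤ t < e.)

P2

Schedule: | P5 0-1 | P4 1-2 | P5 2-5 | P3 5-6 | P5 6-7 | P3 7-8 | P5 8-9 | P3 9-10 | P5 10-11 | P3 11-12 | P5 12-13 | P1 13-14 | P3 14-15 | P5 15-16 | P1 16-17 | P0 17-18 | P3 18-19 | P5 19-20 | P2 20-21 | P1 21-22 | P0 22-23 | P3 23-24 | P5 24-25 | P2 25-26 | P1 26-27 | P0 27-28 | P3 28-29 | P5 29-30 | P2 30-31 | P3 31-32 | P5 32-33 | P2 33-34 | P3 34-35 | P2 35-36 | P3 36-37 | P2 37-38 | P3 38-39 | P2 39-40 |
Completion: P0=28  P1=27  P2=40  P3=39  P4=2  P5=33
Turnaround (C−A): P0=13  P1=15  P2=23  P3=34  P4=1  P5=33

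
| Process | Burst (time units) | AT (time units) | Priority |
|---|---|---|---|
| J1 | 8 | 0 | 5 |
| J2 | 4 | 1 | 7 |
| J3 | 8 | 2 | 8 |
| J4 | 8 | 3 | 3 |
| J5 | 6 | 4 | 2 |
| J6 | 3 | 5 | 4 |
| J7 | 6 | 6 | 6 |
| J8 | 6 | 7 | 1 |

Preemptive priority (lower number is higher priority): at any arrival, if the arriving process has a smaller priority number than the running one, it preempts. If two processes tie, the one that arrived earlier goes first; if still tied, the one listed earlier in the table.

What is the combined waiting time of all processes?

Timeline: | J1 0-3 | J4 3-4 | J5 4-7 | J8 7-13 | J5 13-16 | J4 16-23 | J6 23-26 | J1 26-31 | J7 31-37 | J2 37-41 | J3 41-49 |
Completion: J1=31  J2=41  J3=49  J4=23  J5=16  J6=26  J7=37  J8=13
Waiting = turnaround − burst: J1=23, J2=36, J3=39, J4=12, J5=6, J6=18, J7=25, J8=0
Total waiting = 23 + 36 + 39 + 12 + 6 + 18 + 25 + 0 = 159

159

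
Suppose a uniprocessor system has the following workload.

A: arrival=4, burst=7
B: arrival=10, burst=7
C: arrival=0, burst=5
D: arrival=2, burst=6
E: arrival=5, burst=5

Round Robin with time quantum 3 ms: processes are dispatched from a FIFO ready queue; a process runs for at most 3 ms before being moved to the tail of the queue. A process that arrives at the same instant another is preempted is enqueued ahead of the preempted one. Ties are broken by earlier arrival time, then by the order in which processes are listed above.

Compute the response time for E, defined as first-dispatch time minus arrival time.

6

Timeline: | C 0-3 | D 3-6 | C 6-8 | A 8-11 | E 11-14 | D 14-17 | B 17-20 | A 20-23 | E 23-25 | B 25-28 | A 28-29 | B 29-30 |
Completion: A=29  B=30  C=8  D=17  E=25
Turnaround (C−A): A=25  B=20  C=8  D=15  E=20
Response(E) = first start − arrival = 11 − 5 = 6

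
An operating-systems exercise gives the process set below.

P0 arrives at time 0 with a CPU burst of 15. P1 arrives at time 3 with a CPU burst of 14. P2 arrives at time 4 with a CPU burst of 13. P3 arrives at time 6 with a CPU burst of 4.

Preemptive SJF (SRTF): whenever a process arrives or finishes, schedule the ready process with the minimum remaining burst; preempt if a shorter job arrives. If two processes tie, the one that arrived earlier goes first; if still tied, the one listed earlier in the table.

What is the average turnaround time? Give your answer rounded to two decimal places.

23.50

Gantt: | P0 0-6 | P3 6-10 | P0 10-19 | P2 19-32 | P1 32-46 |
Completion: P0=19  P1=46  P2=32  P3=10
Turnaround (C−A): P0=19  P1=43  P2=28  P3=4
Turnaround times: P0=19, P1=43, P2=28, P3=4
Average turnaround = (19+43+28+4) / 4 = 94/4 = 23.50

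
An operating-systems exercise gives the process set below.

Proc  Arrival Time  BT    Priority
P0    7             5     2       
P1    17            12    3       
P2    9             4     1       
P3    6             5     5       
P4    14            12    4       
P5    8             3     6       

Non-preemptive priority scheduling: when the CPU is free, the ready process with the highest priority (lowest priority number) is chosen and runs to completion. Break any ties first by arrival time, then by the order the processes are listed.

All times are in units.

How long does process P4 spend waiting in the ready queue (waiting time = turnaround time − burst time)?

Timeline: | idle 0-6 | P3 6-11 | P2 11-15 | P0 15-20 | P1 20-32 | P4 32-44 | P5 44-47 |
Completion: P0=20  P1=32  P2=15  P3=11  P4=44  P5=47
Turnaround (C−A): P0=13  P1=15  P2=6  P3=5  P4=30  P5=39
Waiting(P4) = turnaround − burst = 30 − 12 = 18

18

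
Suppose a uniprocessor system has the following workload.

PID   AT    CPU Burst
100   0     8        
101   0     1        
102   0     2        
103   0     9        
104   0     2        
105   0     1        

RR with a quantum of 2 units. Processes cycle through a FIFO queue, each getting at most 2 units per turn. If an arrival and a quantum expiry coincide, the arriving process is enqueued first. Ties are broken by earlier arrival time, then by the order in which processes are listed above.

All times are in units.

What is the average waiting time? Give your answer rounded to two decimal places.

Gantt: | 100 0-2 | 101 2-3 | 102 3-5 | 103 5-7 | 104 7-9 | 105 9-10 | 100 10-12 | 103 12-14 | 100 14-16 | 103 16-18 | 100 18-20 | 103 20-23 |
Completion: 100=20  101=3  102=5  103=23  104=9  105=10
Turnaround (C−A): 100=20  101=3  102=5  103=23  104=9  105=10
Waiting times: 100=12, 101=2, 102=3, 103=14, 104=7, 105=9
Average waiting = (12+2+3+14+7+9) / 6 = 47/6 = 7.83

7.83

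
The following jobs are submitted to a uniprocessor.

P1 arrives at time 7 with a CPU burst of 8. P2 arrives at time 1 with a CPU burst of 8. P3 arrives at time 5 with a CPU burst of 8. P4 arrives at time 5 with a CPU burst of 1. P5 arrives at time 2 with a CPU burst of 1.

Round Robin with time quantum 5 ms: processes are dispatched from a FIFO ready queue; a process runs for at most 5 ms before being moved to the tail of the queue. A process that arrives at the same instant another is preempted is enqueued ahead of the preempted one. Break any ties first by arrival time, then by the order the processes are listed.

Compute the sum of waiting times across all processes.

Timeline: | idle 0-1 | P2 1-6 | P5 6-7 | P3 7-12 | P4 12-13 | P2 13-16 | P1 16-21 | P3 21-24 | P1 24-27 |
Completion: P1=27  P2=16  P3=24  P4=13  P5=7
Turnaround (C−A): P1=20  P2=15  P3=19  P4=8  P5=5
Waiting = turnaround − burst: P1=12, P2=7, P3=11, P4=7, P5=4
Total waiting = 12 + 7 + 11 + 7 + 4 = 41

41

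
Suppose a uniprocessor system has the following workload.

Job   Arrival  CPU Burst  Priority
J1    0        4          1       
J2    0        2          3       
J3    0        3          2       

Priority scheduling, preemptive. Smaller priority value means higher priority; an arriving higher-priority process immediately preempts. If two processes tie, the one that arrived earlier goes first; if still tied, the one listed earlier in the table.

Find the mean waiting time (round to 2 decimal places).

Schedule: | J1 0-4 | J3 4-7 | J2 7-9 |
Completion: J1=4  J2=9  J3=7
Waiting times: J1=0, J2=7, J3=4
Average waiting = (0+7+4) / 3 = 11/3 = 3.67

3.67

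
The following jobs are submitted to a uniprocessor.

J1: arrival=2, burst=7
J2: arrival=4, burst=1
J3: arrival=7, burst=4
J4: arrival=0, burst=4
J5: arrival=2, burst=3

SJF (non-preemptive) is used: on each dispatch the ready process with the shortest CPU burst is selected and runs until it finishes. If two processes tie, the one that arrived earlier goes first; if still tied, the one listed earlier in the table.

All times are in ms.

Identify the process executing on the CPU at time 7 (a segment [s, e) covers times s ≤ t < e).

J5

Schedule: | J4 0-4 | J2 4-5 | J5 5-8 | J3 8-12 | J1 12-19 |
Completion: J1=19  J2=5  J3=12  J4=4  J5=8
Turnaround (C−A): J1=17  J2=1  J3=5  J4=4  J5=6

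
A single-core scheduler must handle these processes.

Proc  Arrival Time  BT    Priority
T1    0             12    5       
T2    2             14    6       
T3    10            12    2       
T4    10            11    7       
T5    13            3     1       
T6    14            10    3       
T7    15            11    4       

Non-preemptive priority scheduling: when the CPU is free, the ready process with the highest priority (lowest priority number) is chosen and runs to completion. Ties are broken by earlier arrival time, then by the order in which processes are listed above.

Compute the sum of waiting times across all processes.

146

Timeline: | T1 0-12 | T3 12-24 | T5 24-27 | T6 27-37 | T7 37-48 | T2 48-62 | T4 62-73 |
Completion: T1=12  T2=62  T3=24  T4=73  T5=27  T6=37  T7=48
Turnaround (C−A): T1=12  T2=60  T3=14  T4=63  T5=14  T6=23  T7=33
Waiting = turnaround − burst: T1=0, T2=46, T3=2, T4=52, T5=11, T6=13, T7=22
Total waiting = 0 + 46 + 2 + 52 + 11 + 13 + 22 = 146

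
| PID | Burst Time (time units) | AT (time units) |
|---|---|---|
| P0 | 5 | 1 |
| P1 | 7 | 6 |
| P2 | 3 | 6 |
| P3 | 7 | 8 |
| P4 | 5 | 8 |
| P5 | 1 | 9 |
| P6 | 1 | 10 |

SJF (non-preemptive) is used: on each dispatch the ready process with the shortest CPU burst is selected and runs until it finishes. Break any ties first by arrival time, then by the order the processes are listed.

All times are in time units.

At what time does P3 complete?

30

Gantt: | idle 0-1 | P0 1-6 | P2 6-9 | P5 9-10 | P6 10-11 | P4 11-16 | P1 16-23 | P3 23-30 |
Completion: P0=6  P1=23  P2=9  P3=30  P4=16  P5=10  P6=11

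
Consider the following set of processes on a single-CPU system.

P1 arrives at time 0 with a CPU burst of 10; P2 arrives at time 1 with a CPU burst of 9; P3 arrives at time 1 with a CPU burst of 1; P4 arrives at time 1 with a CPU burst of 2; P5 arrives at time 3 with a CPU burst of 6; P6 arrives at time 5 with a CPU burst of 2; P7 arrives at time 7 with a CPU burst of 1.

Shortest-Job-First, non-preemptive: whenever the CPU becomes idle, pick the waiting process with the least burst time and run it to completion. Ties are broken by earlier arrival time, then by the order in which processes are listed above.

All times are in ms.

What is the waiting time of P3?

9

Timeline: | P1 0-10 | P3 10-11 | P7 11-12 | P4 12-14 | P6 14-16 | P5 16-22 | P2 22-31 |
Completion: P1=10  P2=31  P3=11  P4=14  P5=22  P6=16  P7=12
Waiting(P3) = turnaround − burst = 10 − 1 = 9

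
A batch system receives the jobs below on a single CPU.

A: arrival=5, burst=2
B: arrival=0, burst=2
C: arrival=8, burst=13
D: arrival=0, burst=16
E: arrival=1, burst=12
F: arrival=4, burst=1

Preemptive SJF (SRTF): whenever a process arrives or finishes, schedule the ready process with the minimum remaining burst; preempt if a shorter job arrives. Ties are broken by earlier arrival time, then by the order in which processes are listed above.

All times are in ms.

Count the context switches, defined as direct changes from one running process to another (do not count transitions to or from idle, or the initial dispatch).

Timeline: | B 0-2 | E 2-4 | F 4-5 | A 5-7 | E 7-17 | C 17-30 | D 30-46 |
Completion: A=7  B=2  C=30  D=46  E=17  F=5

6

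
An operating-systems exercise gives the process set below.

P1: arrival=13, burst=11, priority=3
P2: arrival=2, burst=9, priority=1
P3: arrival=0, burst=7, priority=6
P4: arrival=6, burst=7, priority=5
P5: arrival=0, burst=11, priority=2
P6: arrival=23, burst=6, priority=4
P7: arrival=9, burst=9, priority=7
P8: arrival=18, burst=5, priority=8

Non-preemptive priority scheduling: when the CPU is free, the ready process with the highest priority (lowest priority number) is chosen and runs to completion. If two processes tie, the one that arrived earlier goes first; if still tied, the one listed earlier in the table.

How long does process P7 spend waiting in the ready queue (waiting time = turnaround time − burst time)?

42

Timeline: | P5 0-11 | P2 11-20 | P1 20-31 | P6 31-37 | P4 37-44 | P3 44-51 | P7 51-60 | P8 60-65 |
Completion: P1=31  P2=20  P3=51  P4=44  P5=11  P6=37  P7=60  P8=65
Turnaround (C−A): P1=18  P2=18  P3=51  P4=38  P5=11  P6=14  P7=51  P8=47
Waiting(P7) = turnaround − burst = 51 − 9 = 42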